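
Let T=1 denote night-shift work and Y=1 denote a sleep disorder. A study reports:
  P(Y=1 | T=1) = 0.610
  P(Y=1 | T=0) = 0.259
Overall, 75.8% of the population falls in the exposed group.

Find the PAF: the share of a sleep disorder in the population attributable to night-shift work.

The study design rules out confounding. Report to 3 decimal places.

PAF ≈ 0.507

Let p₁ = 0.61, p₀ = 0.259.
Overall risk P(Y=1) = π·p₁ + (1−π)·p₀ = 0.758×0.61 + 0.242×0.259 = 0.52506.
Under exogeneity, PAF = [P(Y=1) − p₀] / P(Y=1).
PAF = (0.52506 − 0.259) / 0.52506 ≈ 0.5067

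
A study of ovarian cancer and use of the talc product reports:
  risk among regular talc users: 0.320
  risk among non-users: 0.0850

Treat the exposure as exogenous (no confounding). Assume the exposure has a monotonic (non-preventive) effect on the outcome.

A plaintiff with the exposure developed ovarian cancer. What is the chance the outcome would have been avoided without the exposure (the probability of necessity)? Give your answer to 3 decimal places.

Let p₁ = 0.32, p₀ = 0.085.
Under exogeneity and monotonicity, PN = (p₁ − p₀) / p₁.
PN = (0.32 − 0.085) / 0.32 = 0.235 / 0.32 ≈ 0.7344

PN ≈ 0.734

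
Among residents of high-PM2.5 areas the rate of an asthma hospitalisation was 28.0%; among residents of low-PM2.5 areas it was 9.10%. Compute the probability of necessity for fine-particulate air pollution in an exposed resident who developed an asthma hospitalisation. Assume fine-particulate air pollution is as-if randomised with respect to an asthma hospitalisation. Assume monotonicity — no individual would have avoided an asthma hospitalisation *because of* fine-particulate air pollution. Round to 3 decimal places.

p₁ = 0.28, p₀ = 0.091.
Under exogeneity and monotonicity, PN = (p₁ − p₀) / p₁.
PN = (0.28 − 0.091) / 0.28 = 0.189 / 0.28 ≈ 0.6750

PN ≈ 0.675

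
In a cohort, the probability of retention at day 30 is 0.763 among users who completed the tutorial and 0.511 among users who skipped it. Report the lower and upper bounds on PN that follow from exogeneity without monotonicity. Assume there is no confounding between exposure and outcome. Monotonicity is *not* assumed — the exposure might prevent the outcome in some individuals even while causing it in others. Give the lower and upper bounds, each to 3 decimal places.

0.330 ≤ PN ≤ 0.641

Let p₁ = 0.763, p₀ = 0.511.
Under exogeneity alone the bounds on PN are max{0,(p₁−p₀)/p₁} ≤ PN ≤ min{1,(1−p₀)/p₁}.
  lower = (p₁ − p₀)/p₁ = 0.252 / 0.763 ≈ 0.3303
  upper = min{1, (1 − p₀)/p₁} = 0.489 / 0.763 ≈ 0.6409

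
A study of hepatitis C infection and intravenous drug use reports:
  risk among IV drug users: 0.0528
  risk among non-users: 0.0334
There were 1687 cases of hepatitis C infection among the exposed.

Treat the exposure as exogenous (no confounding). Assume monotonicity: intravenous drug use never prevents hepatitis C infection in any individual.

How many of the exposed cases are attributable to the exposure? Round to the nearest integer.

about 620 cases

Let p₁ = 0.0528, p₀ = 0.0334.
PN = (p₁ − p₀)/p₁ = (0.0528 − 0.0334) / 0.0528 ≈ 0.36742.
Attributable cases ≈ PN × (exposed cases) = 0.36742 × 1687 ≈ 619.84.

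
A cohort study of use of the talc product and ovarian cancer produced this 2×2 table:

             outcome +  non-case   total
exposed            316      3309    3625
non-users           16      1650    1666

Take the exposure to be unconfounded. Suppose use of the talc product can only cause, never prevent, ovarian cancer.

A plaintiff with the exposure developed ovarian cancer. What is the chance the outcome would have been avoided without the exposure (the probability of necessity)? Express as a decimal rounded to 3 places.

PN ≈ 0.890

p₁ = P(outcome | exposed) = 316/3625 = 0.087172
p₀ = P(outcome | unexposed) = 16/1666 = 0.0096038
Under exogeneity and monotonicity, PN = (p₁ − p₀) / p₁.
PN = (0.087172 − 0.0096038) / 0.087172 = 0.077569 / 0.087172 ≈ 0.8898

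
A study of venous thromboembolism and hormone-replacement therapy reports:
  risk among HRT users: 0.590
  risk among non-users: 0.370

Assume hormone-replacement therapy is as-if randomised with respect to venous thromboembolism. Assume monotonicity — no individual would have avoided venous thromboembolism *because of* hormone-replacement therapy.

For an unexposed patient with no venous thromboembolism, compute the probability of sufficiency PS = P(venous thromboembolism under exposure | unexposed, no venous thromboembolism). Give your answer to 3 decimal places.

Let p₁ = 0.59, p₀ = 0.37.
Under exogeneity and monotonicity, PS = (p₁ − p₀) / (1 − p₀).
PS = (0.59 − 0.37) / (1 − 0.37) = 0.22 / 0.63 ≈ 0.3492

PS ≈ 0.349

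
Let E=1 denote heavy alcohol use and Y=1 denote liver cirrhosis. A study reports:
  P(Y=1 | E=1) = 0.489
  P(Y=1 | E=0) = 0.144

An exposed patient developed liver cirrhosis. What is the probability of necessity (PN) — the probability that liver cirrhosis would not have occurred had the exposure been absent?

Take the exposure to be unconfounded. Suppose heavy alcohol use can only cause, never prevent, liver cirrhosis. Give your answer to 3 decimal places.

PN ≈ 0.706

Let p₁ = 0.489, p₀ = 0.144.
Under exogeneity and monotonicity, PN = (p₁ − p₀) / p₁.
PN = (0.489 − 0.144) / 0.489 = 0.345 / 0.489 ≈ 0.7055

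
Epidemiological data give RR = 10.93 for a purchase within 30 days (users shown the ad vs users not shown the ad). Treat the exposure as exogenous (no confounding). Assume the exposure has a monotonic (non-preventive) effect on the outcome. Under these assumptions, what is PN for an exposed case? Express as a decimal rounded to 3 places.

Under exogeneity and monotonicity, PN = (RR − 1) / RR = 1 − 1/RR.
PN = (10.93 − 1) / 10.93 = 9.93 / 10.93 ≈ 0.9085

PN ≈ 0.909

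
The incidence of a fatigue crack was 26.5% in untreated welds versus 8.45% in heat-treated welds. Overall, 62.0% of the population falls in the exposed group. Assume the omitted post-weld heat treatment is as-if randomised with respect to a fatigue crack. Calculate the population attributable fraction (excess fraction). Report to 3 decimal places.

PAF ≈ 0.570

p₁ = 0.265, p₀ = 0.0845.
Overall risk P(Y=1) = π·p₁ + (1−π)·p₀ = 0.62×0.265 + 0.38×0.0845 = 0.19641.
Under exogeneity, PAF = [P(Y=1) − p₀] / P(Y=1).
PAF = (0.19641 − 0.0845) / 0.19641 ≈ 0.5698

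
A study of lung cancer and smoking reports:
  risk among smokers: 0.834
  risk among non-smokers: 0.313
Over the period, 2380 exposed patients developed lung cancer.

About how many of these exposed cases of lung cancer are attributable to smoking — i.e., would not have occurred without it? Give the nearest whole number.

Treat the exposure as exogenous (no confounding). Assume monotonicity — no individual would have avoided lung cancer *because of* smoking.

Let p₁ = 0.834, p₀ = 0.313.
PN = (p₁ − p₀)/p₁ = (0.834 − 0.313) / 0.834 ≈ 0.62470.
Attributable cases ≈ PN × (exposed cases) = 0.62470 × 2380 ≈ 1486.79.

about 1487 cases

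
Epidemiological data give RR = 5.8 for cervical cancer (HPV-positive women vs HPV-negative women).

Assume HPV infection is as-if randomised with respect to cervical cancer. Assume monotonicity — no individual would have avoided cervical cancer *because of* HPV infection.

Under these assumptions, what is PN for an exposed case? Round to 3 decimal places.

Under exogeneity and monotonicity, PN = (RR − 1) / RR = 1 − 1/RR.
PN = (5.8 − 1) / 5.8 = 4.8 / 5.8 ≈ 0.8276

PN ≈ 0.828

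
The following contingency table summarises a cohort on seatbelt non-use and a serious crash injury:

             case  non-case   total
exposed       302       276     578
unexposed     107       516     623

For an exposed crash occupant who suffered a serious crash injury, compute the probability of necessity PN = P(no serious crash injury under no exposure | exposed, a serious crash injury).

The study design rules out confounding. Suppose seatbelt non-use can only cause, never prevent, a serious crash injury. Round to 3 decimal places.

PN ≈ 0.671

p₁ = P(outcome | exposed) = 302/578 = 0.52249
p₀ = P(outcome | unexposed) = 107/623 = 0.17175
Under exogeneity and monotonicity, PN = (p₁ − p₀) / p₁.
PN = (0.52249 − 0.17175) / 0.52249 = 0.35074 / 0.52249 ≈ 0.6713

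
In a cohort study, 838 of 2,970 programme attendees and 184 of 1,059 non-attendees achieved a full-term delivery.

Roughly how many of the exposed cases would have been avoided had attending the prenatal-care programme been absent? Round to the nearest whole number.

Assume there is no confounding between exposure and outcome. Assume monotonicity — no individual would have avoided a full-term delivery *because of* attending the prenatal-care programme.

p₁ = P(outcome | exposed) = 838/2970 = 0.28215
p₀ = P(outcome | unexposed) = 184/1059 = 0.17375
PN = (p₁ − p₀)/p₁ = (0.28215 − 0.17375) / 0.28215 ≈ 0.38421.
Attributable cases ≈ PN × (exposed cases) = 0.38421 × 838 ≈ 321.97.

about 322 cases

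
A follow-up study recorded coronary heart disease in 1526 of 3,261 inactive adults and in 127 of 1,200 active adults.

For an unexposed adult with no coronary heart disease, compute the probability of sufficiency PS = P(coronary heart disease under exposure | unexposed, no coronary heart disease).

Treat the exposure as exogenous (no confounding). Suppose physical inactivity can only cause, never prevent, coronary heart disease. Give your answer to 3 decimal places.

p₁ = P(outcome | exposed) = 1526/3261 = 0.46795
p₀ = P(outcome | unexposed) = 127/1200 = 0.10583
Under exogeneity and monotonicity, PS = (p₁ − p₀) / (1 − p₀).
PS = (0.46795 − 0.10583) / (1 − 0.10583) = 0.36212 / 0.89417 ≈ 0.4050

PS ≈ 0.405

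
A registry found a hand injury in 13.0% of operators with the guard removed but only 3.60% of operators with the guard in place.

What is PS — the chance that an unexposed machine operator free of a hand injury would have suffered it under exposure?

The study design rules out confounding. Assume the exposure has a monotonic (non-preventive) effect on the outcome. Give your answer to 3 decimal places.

p₁ = 0.13, p₀ = 0.036.
Under exogeneity and monotonicity, PS = (p₁ − p₀) / (1 − p₀).
PS = (0.13 − 0.036) / (1 − 0.036) = 0.094 / 0.964 ≈ 0.0975

PS ≈ 0.098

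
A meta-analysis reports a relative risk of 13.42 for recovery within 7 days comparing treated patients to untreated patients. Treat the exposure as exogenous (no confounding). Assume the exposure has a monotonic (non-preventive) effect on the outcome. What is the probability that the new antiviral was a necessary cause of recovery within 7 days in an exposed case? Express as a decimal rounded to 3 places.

PN ≈ 0.925

Under exogeneity and monotonicity, PN = (RR − 1) / RR = 1 − 1/RR.
PN = (13.42 − 1) / 13.42 = 12.42 / 13.42 ≈ 0.9255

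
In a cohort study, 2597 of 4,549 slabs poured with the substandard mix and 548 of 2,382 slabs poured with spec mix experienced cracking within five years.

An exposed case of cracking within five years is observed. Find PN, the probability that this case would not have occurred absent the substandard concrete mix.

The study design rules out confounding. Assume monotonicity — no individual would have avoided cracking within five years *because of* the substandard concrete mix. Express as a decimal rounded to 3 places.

p₁ = P(outcome | exposed) = 2597/4549 = 0.57089
p₀ = P(outcome | unexposed) = 548/2382 = 0.23006
Under exogeneity and monotonicity, PN = (p₁ − p₀) / p₁.
PN = (0.57089 − 0.23006) / 0.57089 = 0.34084 / 0.57089 ≈ 0.5970

PN ≈ 0.597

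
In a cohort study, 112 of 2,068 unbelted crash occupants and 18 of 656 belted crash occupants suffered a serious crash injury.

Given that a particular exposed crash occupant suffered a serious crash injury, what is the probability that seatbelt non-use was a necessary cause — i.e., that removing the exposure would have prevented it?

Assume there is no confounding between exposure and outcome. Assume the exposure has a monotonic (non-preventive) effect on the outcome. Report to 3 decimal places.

p₁ = P(outcome | exposed) = 112/2068 = 0.054159
p₀ = P(outcome | unexposed) = 18/656 = 0.027439
Under exogeneity and monotonicity, PN = (p₁ − p₀) / p₁.
PN = (0.054159 − 0.027439) / 0.054159 = 0.02672 / 0.054159 ≈ 0.4934

PN ≈ 0.493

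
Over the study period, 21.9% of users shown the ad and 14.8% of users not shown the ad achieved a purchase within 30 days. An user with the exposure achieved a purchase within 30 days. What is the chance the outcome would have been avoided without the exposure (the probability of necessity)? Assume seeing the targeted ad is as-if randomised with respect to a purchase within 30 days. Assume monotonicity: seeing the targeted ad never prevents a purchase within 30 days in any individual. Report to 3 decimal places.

p₁ = 0.219, p₀ = 0.148.
Under exogeneity and monotonicity, PN = (p₁ − p₀) / p₁.
PN = (0.219 − 0.148) / 0.219 = 0.071 / 0.219 ≈ 0.3242

PN ≈ 0.324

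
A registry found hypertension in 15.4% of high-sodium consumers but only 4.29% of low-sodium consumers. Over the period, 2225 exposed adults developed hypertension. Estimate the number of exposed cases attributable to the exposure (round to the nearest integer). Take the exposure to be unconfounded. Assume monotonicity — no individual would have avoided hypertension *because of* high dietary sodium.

about 1605 cases

p₁ = 0.154, p₀ = 0.0429.
PN = (p₁ − p₀)/p₁ = (0.154 − 0.0429) / 0.154 ≈ 0.72143.
Attributable cases ≈ PN × (exposed cases) = 0.72143 × 2225 ≈ 1605.18.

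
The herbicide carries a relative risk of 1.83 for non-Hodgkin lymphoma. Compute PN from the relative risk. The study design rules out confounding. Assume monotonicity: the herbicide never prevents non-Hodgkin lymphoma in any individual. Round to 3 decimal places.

Under exogeneity and monotonicity, PN = (RR − 1) / RR = 1 − 1/RR.
PN = (1.83 − 1) / 1.83 = 0.83 / 1.83 ≈ 0.4536

PN ≈ 0.454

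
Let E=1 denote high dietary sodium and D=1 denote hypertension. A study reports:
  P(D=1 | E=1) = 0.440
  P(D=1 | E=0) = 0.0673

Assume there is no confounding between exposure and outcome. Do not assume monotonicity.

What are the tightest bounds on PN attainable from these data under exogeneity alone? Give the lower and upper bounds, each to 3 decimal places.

0.847 ≤ PN ≤ 1.000

Let p₁ = 0.44, p₀ = 0.0673.
Under exogeneity alone the bounds on PN are max{0,(p₁−p₀)/p₁} ≤ PN ≤ min{1,(1−p₀)/p₁}.
  lower = (p₁ − p₀)/p₁ = 0.3727 / 0.44 ≈ 0.8470
  upper = min{1, (1 − p₀)/p₁} = 0.9327 / 0.44 ≈ 2.1198 → capped at 1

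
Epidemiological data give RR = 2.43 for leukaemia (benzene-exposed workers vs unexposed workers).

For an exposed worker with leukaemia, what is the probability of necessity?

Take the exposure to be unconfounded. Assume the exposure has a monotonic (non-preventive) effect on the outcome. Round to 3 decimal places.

PN ≈ 0.588

Under exogeneity and monotonicity, PN = (RR − 1) / RR = 1 − 1/RR.
PN = (2.43 − 1) / 2.43 = 1.43 / 2.43 ≈ 0.5885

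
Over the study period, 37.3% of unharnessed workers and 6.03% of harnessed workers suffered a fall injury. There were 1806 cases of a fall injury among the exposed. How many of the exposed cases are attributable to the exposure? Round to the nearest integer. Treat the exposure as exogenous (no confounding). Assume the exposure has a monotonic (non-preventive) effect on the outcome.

p₁ = 0.373, p₀ = 0.0603.
PN = (p₁ − p₀)/p₁ = (0.373 − 0.0603) / 0.373 ≈ 0.83834.
Attributable cases ≈ PN × (exposed cases) = 0.83834 × 1806 ≈ 1514.04.

about 1514 cases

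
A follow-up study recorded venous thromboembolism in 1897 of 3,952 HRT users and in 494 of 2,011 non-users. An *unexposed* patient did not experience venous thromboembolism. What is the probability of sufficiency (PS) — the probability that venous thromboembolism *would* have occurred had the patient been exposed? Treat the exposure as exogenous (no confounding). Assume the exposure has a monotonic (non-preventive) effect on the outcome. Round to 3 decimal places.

p₁ = P(outcome | exposed) = 1897/3952 = 0.48001
p₀ = P(outcome | unexposed) = 494/2011 = 0.24565
Under exogeneity and monotonicity, PS = (p₁ − p₀) / (1 − p₀).
PS = (0.48001 − 0.24565) / (1 − 0.24565) = 0.23436 / 0.75435 ≈ 0.3107

PS ≈ 0.311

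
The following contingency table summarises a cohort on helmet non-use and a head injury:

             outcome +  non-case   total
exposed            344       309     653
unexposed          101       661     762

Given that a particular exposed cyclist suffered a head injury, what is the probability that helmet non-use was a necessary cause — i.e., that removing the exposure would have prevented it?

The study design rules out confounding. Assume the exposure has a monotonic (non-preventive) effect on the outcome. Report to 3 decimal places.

p₁ = P(outcome | exposed) = 344/653 = 0.5268
p₀ = P(outcome | unexposed) = 101/762 = 0.13255
Under exogeneity and monotonicity, PN = (p₁ − p₀) / p₁.
PN = (0.5268 − 0.13255) / 0.5268 = 0.39425 / 0.5268 ≈ 0.7484

PN ≈ 0.748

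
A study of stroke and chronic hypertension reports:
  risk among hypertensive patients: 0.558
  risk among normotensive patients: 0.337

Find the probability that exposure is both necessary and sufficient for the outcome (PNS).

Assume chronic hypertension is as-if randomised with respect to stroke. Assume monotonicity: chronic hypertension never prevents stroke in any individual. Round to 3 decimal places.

Let p₁ = 0.558, p₀ = 0.337.
Under exogeneity and monotonicity, PNS = p₁ − p₀.
PNS = 0.558 − 0.337 = 0.221

PNS ≈ 0.221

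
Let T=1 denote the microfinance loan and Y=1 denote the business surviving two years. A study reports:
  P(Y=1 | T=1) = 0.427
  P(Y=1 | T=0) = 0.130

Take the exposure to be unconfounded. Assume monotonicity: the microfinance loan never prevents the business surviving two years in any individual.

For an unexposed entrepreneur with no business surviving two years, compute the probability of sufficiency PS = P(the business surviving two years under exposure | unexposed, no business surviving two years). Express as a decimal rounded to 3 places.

PS ≈ 0.341

Let p₁ = 0.427, p₀ = 0.13.
Under exogeneity and monotonicity, PS = (p₁ − p₀) / (1 − p₀).
PS = (0.427 − 0.13) / (1 − 0.13) = 0.297 / 0.87 ≈ 0.3414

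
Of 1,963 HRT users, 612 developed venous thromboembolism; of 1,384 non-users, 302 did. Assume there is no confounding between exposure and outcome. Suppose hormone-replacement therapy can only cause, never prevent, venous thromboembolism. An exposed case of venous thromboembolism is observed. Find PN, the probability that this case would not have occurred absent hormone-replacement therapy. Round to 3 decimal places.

p₁ = P(outcome | exposed) = 612/1963 = 0.31177
p₀ = P(outcome | unexposed) = 302/1384 = 0.21821
Under exogeneity and monotonicity, PN = (p₁ − p₀) / p₁.
PN = (0.31177 − 0.21821) / 0.31177 = 0.09356 / 0.31177 ≈ 0.3001

PN ≈ 0.300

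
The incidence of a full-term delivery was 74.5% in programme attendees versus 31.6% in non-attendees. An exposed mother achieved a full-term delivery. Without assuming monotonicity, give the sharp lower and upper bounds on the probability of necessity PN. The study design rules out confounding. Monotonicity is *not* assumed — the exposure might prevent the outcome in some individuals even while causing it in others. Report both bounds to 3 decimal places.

p₁ = 0.745, p₀ = 0.316.
Under exogeneity alone the bounds on PN are max{0,(p₁−p₀)/p₁} ≤ PN ≤ min{1,(1−p₀)/p₁}.
  lower = (p₁ − p₀)/p₁ = 0.429 / 0.745 ≈ 0.5758
  upper = min{1, (1 − p₀)/p₁} = 0.684 / 0.745 ≈ 0.9181

0.576 ≤ PN ≤ 0.918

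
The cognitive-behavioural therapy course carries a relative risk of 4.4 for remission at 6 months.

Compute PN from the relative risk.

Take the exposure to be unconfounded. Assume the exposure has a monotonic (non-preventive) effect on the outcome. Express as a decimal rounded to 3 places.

Under exogeneity and monotonicity, PN = (RR − 1) / RR = 1 − 1/RR.
PN = (4.4 − 1) / 4.4 = 3.4 / 4.4 ≈ 0.7727

PN ≈ 0.773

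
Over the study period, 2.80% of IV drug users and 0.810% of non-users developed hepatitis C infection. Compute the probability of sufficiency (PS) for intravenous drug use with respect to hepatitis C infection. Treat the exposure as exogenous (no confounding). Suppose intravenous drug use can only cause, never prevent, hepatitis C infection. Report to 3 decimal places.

PS ≈ 0.020

p₁ = 0.028, p₀ = 0.0081.
Under exogeneity and monotonicity, PS = (p₁ − p₀) / (1 − p₀).
PS = (0.028 − 0.0081) / (1 − 0.0081) = 0.0199 / 0.9919 ≈ 0.0201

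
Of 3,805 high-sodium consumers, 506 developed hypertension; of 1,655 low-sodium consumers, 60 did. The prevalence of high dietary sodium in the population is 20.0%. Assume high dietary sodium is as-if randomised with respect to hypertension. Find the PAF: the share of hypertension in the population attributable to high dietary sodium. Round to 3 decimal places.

PAF ≈ 0.348

p₁ = P(outcome | exposed) = 506/3805 = 0.13298
p₀ = P(outcome | unexposed) = 60/1655 = 0.036254
Overall risk P(Y=1) = π·p₁ + (1−π)·p₀ = 0.2×0.13298 + 0.8×0.036254 = 0.0556.
Under exogeneity, PAF = [P(Y=1) − p₀] / P(Y=1).
PAF = (0.0556 − 0.036254) / 0.0556 ≈ 0.3479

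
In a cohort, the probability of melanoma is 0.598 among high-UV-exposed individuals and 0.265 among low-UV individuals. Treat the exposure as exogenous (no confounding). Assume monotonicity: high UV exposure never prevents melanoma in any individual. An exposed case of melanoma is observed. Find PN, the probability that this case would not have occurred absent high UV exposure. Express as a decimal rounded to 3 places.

Let p₁ = 0.598, p₀ = 0.265.
Under exogeneity and monotonicity, PN = (p₁ − p₀) / p₁.
PN = (0.598 − 0.265) / 0.598 = 0.333 / 0.598 ≈ 0.5569

PN ≈ 0.557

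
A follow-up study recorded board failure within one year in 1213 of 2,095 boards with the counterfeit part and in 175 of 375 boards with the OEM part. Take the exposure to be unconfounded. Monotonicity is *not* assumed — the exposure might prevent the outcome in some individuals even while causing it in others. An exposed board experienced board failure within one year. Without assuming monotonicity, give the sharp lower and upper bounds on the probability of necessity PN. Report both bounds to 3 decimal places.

0.194 ≤ PN ≤ 0.921

p₁ = P(outcome | exposed) = 1213/2095 = 0.579
p₀ = P(outcome | unexposed) = 175/375 = 0.46667
Under exogeneity alone the bounds on PN are max{0,(p₁−p₀)/p₁} ≤ PN ≤ min{1,(1−p₀)/p₁}.
  lower = (p₁ − p₀)/p₁ = 0.11233 / 0.579 ≈ 0.1940
  upper = min{1, (1 − p₀)/p₁} = 0.53333 / 0.579 ≈ 0.9211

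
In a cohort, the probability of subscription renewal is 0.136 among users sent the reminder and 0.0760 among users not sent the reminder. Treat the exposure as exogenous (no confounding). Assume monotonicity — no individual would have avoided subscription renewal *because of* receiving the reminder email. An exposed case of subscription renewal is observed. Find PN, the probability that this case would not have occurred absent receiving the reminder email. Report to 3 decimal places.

Let p₁ = 0.136, p₀ = 0.076.
Under exogeneity and monotonicity, PN = (p₁ − p₀) / p₁.
PN = (0.136 − 0.076) / 0.136 = 0.06 / 0.136 ≈ 0.4412

PN ≈ 0.441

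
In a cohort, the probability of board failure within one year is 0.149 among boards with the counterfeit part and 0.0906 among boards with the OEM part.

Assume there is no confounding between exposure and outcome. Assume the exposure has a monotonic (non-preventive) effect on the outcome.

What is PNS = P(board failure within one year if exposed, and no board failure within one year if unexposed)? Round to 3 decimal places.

Let p₁ = 0.149, p₀ = 0.0906.
Under exogeneity and monotonicity, PNS = p₁ − p₀.
PNS = 0.149 − 0.0906 = 0.0584

PNS ≈ 0.058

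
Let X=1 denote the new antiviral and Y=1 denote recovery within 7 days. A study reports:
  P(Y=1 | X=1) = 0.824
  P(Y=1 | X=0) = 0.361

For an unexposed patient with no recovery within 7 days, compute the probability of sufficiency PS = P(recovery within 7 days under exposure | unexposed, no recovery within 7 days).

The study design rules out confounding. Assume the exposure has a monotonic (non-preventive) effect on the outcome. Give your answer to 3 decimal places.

Let p₁ = 0.824, p₀ = 0.361.
Under exogeneity and monotonicity, PS = (p₁ − p₀) / (1 − p₀).
PS = (0.824 − 0.361) / (1 − 0.361) = 0.463 / 0.639 ≈ 0.7246

PS ≈ 0.725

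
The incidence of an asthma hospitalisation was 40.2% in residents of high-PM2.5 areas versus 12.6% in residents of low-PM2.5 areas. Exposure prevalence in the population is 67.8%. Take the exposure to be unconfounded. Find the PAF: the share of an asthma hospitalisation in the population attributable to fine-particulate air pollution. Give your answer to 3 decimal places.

PAF ≈ 0.598

p₁ = 0.402, p₀ = 0.126.
Overall risk P(Y=1) = π·p₁ + (1−π)·p₀ = 0.678×0.402 + 0.322×0.126 = 0.31313.
Under exogeneity, PAF = [P(Y=1) − p₀] / P(Y=1).
PAF = (0.31313 − 0.126) / 0.31313 ≈ 0.5976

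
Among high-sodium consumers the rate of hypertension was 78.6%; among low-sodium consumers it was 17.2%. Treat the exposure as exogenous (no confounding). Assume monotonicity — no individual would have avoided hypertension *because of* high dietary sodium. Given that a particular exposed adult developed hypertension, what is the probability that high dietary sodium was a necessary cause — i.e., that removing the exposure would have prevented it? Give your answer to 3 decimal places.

p₁ = 0.786, p₀ = 0.172.
Under exogeneity and monotonicity, PN = (p₁ − p₀) / p₁.
PN = (0.786 − 0.172) / 0.786 = 0.614 / 0.786 ≈ 0.7812

PN ≈ 0.781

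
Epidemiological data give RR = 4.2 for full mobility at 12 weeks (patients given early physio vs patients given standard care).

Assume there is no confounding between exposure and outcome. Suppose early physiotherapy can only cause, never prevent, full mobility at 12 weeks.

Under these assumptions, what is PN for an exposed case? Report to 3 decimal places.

PN ≈ 0.762

Under exogeneity and monotonicity, PN = (RR − 1) / RR = 1 − 1/RR.
PN = (4.2 − 1) / 4.2 = 3.2 / 4.2 ≈ 0.7619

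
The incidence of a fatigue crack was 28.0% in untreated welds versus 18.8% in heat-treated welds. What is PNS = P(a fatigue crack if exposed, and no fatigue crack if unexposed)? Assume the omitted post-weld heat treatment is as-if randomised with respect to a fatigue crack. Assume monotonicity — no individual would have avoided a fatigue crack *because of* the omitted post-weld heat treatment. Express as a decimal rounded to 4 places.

p₁ = 0.28, p₀ = 0.188.
Under exogeneity and monotonicity, PNS = p₁ − p₀.
PNS = 0.28 − 0.188 = 0.092

PNS ≈ 0.0920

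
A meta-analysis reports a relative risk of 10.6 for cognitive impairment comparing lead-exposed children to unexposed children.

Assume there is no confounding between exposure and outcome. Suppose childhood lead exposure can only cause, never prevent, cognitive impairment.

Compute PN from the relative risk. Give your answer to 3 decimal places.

PN ≈ 0.906

Under exogeneity and monotonicity, PN = (RR − 1) / RR = 1 − 1/RR.
PN = (10.6 − 1) / 10.6 = 9.6 / 10.6 ≈ 0.9057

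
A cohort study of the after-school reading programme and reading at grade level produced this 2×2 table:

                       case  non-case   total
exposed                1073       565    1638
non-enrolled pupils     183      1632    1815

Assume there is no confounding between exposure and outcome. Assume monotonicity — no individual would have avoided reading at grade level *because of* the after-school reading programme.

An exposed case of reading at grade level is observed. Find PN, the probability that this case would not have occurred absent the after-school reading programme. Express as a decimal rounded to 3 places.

PN ≈ 0.846

p₁ = P(outcome | exposed) = 1073/1638 = 0.65507
p₀ = P(outcome | unexposed) = 183/1815 = 0.10083
Under exogeneity and monotonicity, PN = (p₁ − p₀)/p₁.
PN = (0.65507 − 0.10083) / 0.65507 ≈ 0.8461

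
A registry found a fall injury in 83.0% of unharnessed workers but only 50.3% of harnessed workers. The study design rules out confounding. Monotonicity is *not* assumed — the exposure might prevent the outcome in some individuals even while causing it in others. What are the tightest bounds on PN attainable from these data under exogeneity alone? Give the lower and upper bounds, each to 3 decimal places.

p₁ = 0.83, p₀ = 0.503.
Under exogeneity alone the bounds on PN are max{0,(p₁−p₀)/p₁} ≤ PN ≤ min{1,(1−p₀)/p₁}.
  lower = (p₁ − p₀)/p₁ = 0.327 / 0.83 ≈ 0.3940
  upper = min{1, (1 − p₀)/p₁} = 0.497 / 0.83 ≈ 0.5988

0.394 ≤ PN ≤ 0.599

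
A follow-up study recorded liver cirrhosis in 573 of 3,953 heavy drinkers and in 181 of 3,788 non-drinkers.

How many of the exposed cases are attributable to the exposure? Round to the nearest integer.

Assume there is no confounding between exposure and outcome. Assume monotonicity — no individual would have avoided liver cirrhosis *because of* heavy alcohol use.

p₁ = P(outcome | exposed) = 573/3953 = 0.14495
p₀ = P(outcome | unexposed) = 181/3788 = 0.047782
PN = (p₁ − p₀)/p₁ = (0.14495 − 0.047782) / 0.14495 ≈ 0.67036.
Attributable cases ≈ PN × (exposed cases) = 0.67036 × 573 ≈ 384.12.

about 384 cases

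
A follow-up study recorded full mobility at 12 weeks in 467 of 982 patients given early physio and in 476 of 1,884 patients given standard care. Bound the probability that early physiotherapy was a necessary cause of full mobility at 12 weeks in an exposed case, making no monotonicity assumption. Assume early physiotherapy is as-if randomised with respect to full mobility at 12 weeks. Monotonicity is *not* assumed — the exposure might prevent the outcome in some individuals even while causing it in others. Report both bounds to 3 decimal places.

p₁ = P(outcome | exposed) = 467/982 = 0.47556
p₀ = P(outcome | unexposed) = 476/1884 = 0.25265
Under exogeneity alone the bounds on PN are max{0,(p₁−p₀)/p₁} ≤ PN ≤ min{1,(1−p₀)/p₁}.
  lower = (p₁ − p₀)/p₁ = 0.22291 / 0.47556 ≈ 0.4687
  upper = min{1, (1 − p₀)/p₁} = 0.74735 / 0.47556 ≈ 1.5715 → capped at 1

0.469 ≤ PN ≤ 1.000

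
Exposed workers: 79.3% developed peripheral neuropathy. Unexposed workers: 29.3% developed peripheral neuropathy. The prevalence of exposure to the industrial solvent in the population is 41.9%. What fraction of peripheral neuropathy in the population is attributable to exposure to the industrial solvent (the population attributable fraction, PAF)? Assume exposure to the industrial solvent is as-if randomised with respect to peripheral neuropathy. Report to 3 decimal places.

PAF ≈ 0.417

p₁ = 0.793, p₀ = 0.293.
Overall risk P(Y=1) = π·p₁ + (1−π)·p₀ = 0.419×0.793 + 0.581×0.293 = 0.5025.
Under exogeneity, PAF = [P(Y=1) − p₀] / P(Y=1).
PAF = (0.5025 − 0.293) / 0.5025 ≈ 0.4169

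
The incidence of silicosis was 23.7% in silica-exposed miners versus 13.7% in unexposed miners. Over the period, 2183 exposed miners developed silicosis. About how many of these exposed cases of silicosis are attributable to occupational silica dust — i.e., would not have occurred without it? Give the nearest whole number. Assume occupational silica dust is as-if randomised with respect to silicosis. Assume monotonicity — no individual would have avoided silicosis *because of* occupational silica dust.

about 921 cases

p₁ = 0.237, p₀ = 0.137.
PN = (p₁ − p₀)/p₁ = (0.237 − 0.137) / 0.237 ≈ 0.42194.
Attributable cases ≈ PN × (exposed cases) = 0.42194 × 2183 ≈ 921.10.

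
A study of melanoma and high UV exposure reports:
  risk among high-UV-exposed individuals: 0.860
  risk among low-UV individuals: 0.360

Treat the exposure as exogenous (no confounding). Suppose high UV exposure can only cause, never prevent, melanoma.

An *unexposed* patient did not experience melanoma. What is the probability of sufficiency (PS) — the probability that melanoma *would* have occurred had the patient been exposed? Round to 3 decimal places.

PS ≈ 0.781

Let p₁ = 0.86, p₀ = 0.36.
Under exogeneity and monotonicity, PS = (p₁ − p₀) / (1 − p₀).
PS = (0.86 − 0.36) / (1 − 0.36) = 0.5 / 0.64 ≈ 0.7812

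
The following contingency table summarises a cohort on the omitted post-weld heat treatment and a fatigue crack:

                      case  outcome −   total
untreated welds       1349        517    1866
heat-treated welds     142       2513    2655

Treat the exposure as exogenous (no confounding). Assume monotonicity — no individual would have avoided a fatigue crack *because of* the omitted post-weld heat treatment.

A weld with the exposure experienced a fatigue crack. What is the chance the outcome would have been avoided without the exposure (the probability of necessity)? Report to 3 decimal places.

p₁ = P(outcome | exposed) = 1349/1866 = 0.72294
p₀ = P(outcome | unexposed) = 142/2655 = 0.053484
Under exogeneity and monotonicity, PN = (p₁ − p₀)/p₁.
PN = (0.72294 − 0.053484) / 0.72294 ≈ 0.9260

PN ≈ 0.926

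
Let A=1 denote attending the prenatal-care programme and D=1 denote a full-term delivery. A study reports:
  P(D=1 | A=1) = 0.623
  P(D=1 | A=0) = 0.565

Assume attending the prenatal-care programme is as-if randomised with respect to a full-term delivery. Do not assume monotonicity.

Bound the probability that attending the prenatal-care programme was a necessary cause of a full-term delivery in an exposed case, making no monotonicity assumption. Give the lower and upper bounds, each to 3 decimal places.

0.093 ≤ PN ≤ 0.698

Let p₁ = 0.623, p₀ = 0.565.
Under exogeneity alone the bounds on PN are max{0,(p₁−p₀)/p₁} ≤ PN ≤ min{1,(1−p₀)/p₁}.
  lower = (p₁ − p₀)/p₁ = 0.058 / 0.623 ≈ 0.0931
  upper = min{1, (1 − p₀)/p₁} = 0.435 / 0.623 ≈ 0.6982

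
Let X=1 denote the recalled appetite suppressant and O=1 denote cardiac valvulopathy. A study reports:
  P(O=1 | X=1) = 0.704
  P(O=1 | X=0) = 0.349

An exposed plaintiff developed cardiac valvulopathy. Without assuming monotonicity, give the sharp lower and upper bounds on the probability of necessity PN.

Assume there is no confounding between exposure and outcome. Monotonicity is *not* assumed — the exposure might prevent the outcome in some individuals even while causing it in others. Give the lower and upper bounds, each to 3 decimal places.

0.504 ≤ PN ≤ 0.925

Let p₁ = 0.704, p₀ = 0.349.
Under exogeneity alone the bounds on PN are max{0,(p₁−p₀)/p₁} ≤ PN ≤ min{1,(1−p₀)/p₁}.
  lower = (p₁ − p₀)/p₁ = 0.355 / 0.704 ≈ 0.5043
  upper = min{1, (1 − p₀)/p₁} = 0.651 / 0.704 ≈ 0.9247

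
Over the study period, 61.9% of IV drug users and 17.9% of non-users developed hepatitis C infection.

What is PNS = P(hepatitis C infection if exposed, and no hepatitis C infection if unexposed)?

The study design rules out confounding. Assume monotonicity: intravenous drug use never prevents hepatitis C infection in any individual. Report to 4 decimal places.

PNS ≈ 0.4400

p₁ = 0.619, p₀ = 0.179.
Under exogeneity and monotonicity, PNS = p₁ − p₀.
PNS = 0.619 − 0.179 = 0.44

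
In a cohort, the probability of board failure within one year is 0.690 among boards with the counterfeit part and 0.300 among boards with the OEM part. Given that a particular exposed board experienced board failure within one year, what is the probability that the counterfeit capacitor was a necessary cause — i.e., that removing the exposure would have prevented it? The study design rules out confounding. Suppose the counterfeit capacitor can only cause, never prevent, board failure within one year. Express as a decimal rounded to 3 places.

Let p₁ = 0.69, p₀ = 0.3.
Under exogeneity and monotonicity, PN = (p₁ − p₀) / p₁.
PN = (0.69 − 0.3) / 0.69 = 0.39 / 0.69 ≈ 0.5652

PN ≈ 0.565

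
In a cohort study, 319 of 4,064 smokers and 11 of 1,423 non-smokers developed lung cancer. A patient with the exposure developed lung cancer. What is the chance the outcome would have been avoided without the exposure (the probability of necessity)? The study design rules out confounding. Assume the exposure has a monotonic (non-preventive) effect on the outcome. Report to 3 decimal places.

PN ≈ 0.902

p₁ = P(outcome | exposed) = 319/4064 = 0.078494
p₀ = P(outcome | unexposed) = 11/1423 = 0.0077301
Under exogeneity and monotonicity, PN = (p₁ − p₀) / p₁.
PN = (0.078494 − 0.0077301) / 0.078494 = 0.070764 / 0.078494 ≈ 0.9015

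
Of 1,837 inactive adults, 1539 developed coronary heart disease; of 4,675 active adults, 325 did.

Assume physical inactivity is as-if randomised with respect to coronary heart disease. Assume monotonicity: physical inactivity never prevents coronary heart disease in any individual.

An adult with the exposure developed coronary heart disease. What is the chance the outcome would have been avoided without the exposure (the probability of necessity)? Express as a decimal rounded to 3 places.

p₁ = P(outcome | exposed) = 1539/1837 = 0.83778
p₀ = P(outcome | unexposed) = 325/4675 = 0.069519
Under exogeneity and monotonicity, PN = (p₁ − p₀) / p₁.
PN = (0.83778 − 0.069519) / 0.83778 = 0.76826 / 0.83778 ≈ 0.9170

PN ≈ 0.917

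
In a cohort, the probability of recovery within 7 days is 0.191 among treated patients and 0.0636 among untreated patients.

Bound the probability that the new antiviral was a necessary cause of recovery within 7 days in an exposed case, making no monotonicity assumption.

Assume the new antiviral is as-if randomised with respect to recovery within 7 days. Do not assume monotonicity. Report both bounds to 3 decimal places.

0.667 ≤ PN ≤ 1.000

Let p₁ = 0.191, p₀ = 0.0636.
Under exogeneity alone the bounds on PN are max{0,(p₁−p₀)/p₁} ≤ PN ≤ min{1,(1−p₀)/p₁}.
  lower = (p₁ − p₀)/p₁ = 0.1274 / 0.191 ≈ 0.6670
  upper = min{1, (1 − p₀)/p₁} = 0.9364 / 0.191 ≈ 4.9026 → capped at 1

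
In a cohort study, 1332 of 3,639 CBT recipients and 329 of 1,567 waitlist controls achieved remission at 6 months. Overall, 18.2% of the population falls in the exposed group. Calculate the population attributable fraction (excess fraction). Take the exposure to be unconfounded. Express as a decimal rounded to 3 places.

p₁ = P(outcome | exposed) = 1332/3639 = 0.36603
p₀ = P(outcome | unexposed) = 329/1567 = 0.20996
Overall risk P(Y=1) = π·p₁ + (1−π)·p₀ = 0.182×0.36603 + 0.818×0.20996 = 0.23836.
Under exogeneity, PAF = [P(Y=1) − p₀] / P(Y=1).
PAF = (0.23836 − 0.20996) / 0.23836 ≈ 0.1192

PAF ≈ 0.119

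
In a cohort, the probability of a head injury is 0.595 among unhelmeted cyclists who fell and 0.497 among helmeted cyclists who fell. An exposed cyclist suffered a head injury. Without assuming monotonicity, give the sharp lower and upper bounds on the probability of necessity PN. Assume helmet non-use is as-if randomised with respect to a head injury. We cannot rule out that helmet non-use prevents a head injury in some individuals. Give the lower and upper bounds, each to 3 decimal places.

Let p₁ = 0.595, p₀ = 0.497.
Under exogeneity alone the bounds on PN are max{0,(p₁−p₀)/p₁} ≤ PN ≤ min{1,(1−p₀)/p₁}.
  lower = (p₁ − p₀)/p₁ = 0.098 / 0.595 ≈ 0.1647
  upper = min{1, (1 − p₀)/p₁} = 0.503 / 0.595 ≈ 0.8454

0.165 ≤ PN ≤ 0.845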